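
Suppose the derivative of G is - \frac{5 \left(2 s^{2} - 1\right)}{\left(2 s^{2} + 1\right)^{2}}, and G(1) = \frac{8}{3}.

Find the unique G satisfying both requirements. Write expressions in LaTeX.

Recognize the product-rule pattern: G'(s) = u'v + uv' with u = 5 s, v = \frac{1}{2 s^{2} + 1}, so integration by parts undoes it.
A general antiderivative is \frac{5 s}{2 s^{2} + 1} + C.
The condition gives C = \frac{8}{3} - (\frac{5}{3}) = 1.
So G(s) = \frac{5 s}{2 s^{2} + 1} + 1.
Check: d/ds[\frac{5 s}{2 s^{2} + 1} + 1] = \frac{5 - 10 s^{2}}{4 s^{4} + 4 s^{2} + 1}, which equals G'(s).

G(s) = \frac{5 s}{2 s^{2} + 1} + 1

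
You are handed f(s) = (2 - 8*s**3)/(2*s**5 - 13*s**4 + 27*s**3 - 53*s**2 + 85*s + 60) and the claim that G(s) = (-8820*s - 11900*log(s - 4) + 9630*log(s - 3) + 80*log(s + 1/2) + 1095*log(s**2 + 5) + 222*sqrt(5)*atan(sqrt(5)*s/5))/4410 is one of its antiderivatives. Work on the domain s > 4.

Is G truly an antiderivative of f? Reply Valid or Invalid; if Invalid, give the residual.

d/ds[G] = (-4*s**5 + 26*s**4 - 62*s**3 + 106*s**2 - 170*s - 118)/(2*s**5 - 13*s**4 + 27*s**3 - 53*s**2 + 85*s + 60)
d/ds[G] - f(s) = -2 != 0.

Invalid: d/ds[G] - f = -2, which is not 0.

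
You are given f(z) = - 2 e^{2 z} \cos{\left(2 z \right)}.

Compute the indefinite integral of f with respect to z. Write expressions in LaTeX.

F(z) = - \frac{e^{2 z} \sin{\left(2 z \right)}}{2} - \frac{e^{2 z} \cos{\left(2 z \right)}}{2} + C

A candidate is checked by its d/dz: the result must match f(z).
Check: d/dz[- \frac{e^{2 z} \sin{\left(2 z \right)}}{2} - \frac{e^{2 z} \cos{\left(2 z \right)}}{2}] = - 2 e^{2 z} \cos{\left(2 z \right)} = f(z).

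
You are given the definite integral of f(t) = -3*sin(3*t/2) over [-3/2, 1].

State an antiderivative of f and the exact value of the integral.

Since d/dt undoes antidifferentiation here, F'(t) = f(t) is required of F(t).
F(t) = 2*cos(3*t/2) is an antiderivative of f.
Check: d/dt[2*cos(3*t/2)] = -3*sin(3*t/2) = f(t).
F(1) = 2*cos(3/2); F(-3/2) = 2*cos(9/4).
Integral = F(1) - F(-3/2) = 2*cos(3/2) - 2*cos(9/4).

Antiderivative: F(t) = 2*cos(3*t/2); value = 2*cos(3/2) - 2*cos(9/4)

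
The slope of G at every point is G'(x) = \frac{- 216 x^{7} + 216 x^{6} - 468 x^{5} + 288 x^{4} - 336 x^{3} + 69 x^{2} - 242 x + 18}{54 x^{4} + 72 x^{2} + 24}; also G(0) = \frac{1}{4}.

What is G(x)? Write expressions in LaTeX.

G(x) = \frac{- 6 x^{4} \left(3 x^{2} + 2\right) + 8 x^{3} \left(3 x^{2} + 2\right) - 10 x^{2} \left(3 x^{2} + 2\right) - 36 x^{2} + 9 x + 3}{6 \left(3 x^{2} + 2\right)}

Since d/dx undoes antidifferentiation here, G(x) must give back the stated G'(x).
A general antiderivative is - x^{4} + \frac{4 x^{3}}{3} - \frac{5 x^{2}}{3} + \frac{\frac{x}{2} + \frac{3}{2}}{x^{2} + \frac{2}{3}} - 3 + C.
The condition gives C = \frac{1}{4} - (- \frac{3}{4}) = 1.
So G(x) = \frac{- 6 x^{4} \left(3 x^{2} + 2\right) + 8 x^{3} \left(3 x^{2} + 2\right) - 10 x^{2} \left(3 x^{2} + 2\right) - 36 x^{2} + 9 x + 3}{6 \left(3 x^{2} + 2\right)}.
Check: d/dx[\frac{- 6 x^{4} \left(3 x^{2} + 2\right) + 8 x^{3} \left(3 x^{2} + 2\right) - 10 x^{2} \left(3 x^{2} + 2\right) - 36 x^{2} + 9 x + 3}{6 \left(3 x^{2} + 2\right)}] = \frac{- 216 x^{7} + 216 x^{6} - 468 x^{5} + 288 x^{4} - 336 x^{3} + 69 x^{2} - 242 x + 18}{54 x^{4} + 72 x^{2} + 24} = G'(x).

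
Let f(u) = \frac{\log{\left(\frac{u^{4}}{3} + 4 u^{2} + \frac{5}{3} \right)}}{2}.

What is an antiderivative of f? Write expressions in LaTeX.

An antiderivative is F(u) = \frac{u \log{\left(\frac{u^{4}}{3} + 4 u^{2} + \frac{5}{3} \right)}}{2} - 2 u + \sqrt{6 - \sqrt{31}} \operatorname{atan}{\left(\frac{u}{\sqrt{6 - \sqrt{31}}} \right)} + \sqrt{\sqrt{31} + 6} \operatorname{atan}{\left(\frac{u}{\sqrt{\sqrt{31} + 6}} \right)}.

Any candidate F(u) must reproduce f(u) exactly when differentiated.
Check: d/du[\frac{u \log{\left(\frac{u^{4}}{3} + 4 u^{2} + \frac{5}{3} \right)}}{2} - 2 u + \sqrt{6 - \sqrt{31}} \operatorname{atan}{\left(\frac{u}{\sqrt{6 - \sqrt{31}}} \right)} + \sqrt{\sqrt{31} + 6} \operatorname{atan}{\left(\frac{u}{\sqrt{\sqrt{31} + 6}} \right)}] = \frac{\log{\left(\frac{u^{4}}{3} + 4 u^{2} + \frac{5}{3} \right)}}{2} = f(u).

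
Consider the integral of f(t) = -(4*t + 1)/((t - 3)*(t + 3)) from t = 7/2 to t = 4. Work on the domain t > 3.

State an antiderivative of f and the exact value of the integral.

Antiderivative: F(t) = -13*log(t - 3)/6 - 11*log(t + 3)/6; value = -11*log(7)/6 - 13*log(2)/6 + 11*log(13/2)/6

Factor the denominator ((t - 3)*(t + 3)) and decompose: f = -11/(6*(t + 3)) - 13/(6*(t - 3)); each piece integrates to a log, atan, or power term.
F(t) = -13*log(t - 3)/6 - 11*log(t + 3)/6 is an antiderivative of f.
Check: d/dt[-13*log(t - 3)/6 - 11*log(t + 3)/6] = (-4*t - 1)/(t**2 - 9), which equals f(t).
F(4) = -11*log(7)/6; F(7/2) = -11*log(13/2)/6 + 13*log(2)/6.
Integral = F(4) - F(7/2) = -11*log(7)/6 - 13*log(2)/6 + 11*log(13/2)/6.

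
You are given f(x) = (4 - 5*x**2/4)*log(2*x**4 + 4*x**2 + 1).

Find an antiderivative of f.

Recover f(x) by differentiating a candidate F(x); any mismatch rules it out.
Check: d/dx[-5*x**3*log(2*x**4 + 4*x**2 + 1)/12 + 5*x**3/9 + 4*x*log(2*x**4 + 4*x**2 + 1) - 53*x/3 + 2*sqrt(6173/288 - 6703*sqrt(2)/576)*atan(11186*x/(5*sqrt(2)*sqrt(12346 - 6703*sqrt(2)) + 106*sqrt(12346 - 6703*sqrt(2)))) - 2*sqrt(6703*sqrt(2)/576 + 6173/288)*atan(11186*x/(-106*sqrt(6703*sqrt(2) + 12346) + 5*sqrt(2)*sqrt(6703*sqrt(2) + 12346)))] = -5*x**2*log(2*x**4 + 4*x**2 + 1)/4 + 4*log(2*x**4 + 4*x**2 + 1), which equals f(x).

An antiderivative is F(x) = -5*x**3*log(2*x**4 + 4*x**2 + 1)/12 + 5*x**3/9 + 4*x*log(2*x**4 + 4*x**2 + 1) - 53*x/3 + 2*sqrt(6173/288 - 6703*sqrt(2)/576)*atan(11186*x/(5*sqrt(2)*sqrt(12346 - 6703*sqrt(2)) + 106*sqrt(12346 - 6703*sqrt(2)))) - 2*sqrt(6703*sqrt(2)/576 + 6173/288)*atan(11186*x/(-106*sqrt(6703*sqrt(2) + 12346) + 5*sqrt(2)*sqrt(6703*sqrt(2) + 12346))).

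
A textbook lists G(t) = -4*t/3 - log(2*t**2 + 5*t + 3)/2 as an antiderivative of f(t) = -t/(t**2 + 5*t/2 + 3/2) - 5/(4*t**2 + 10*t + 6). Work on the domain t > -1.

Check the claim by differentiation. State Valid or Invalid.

d/dt[G] = (-16*t**2 - 52*t - 39)/(12*t**2 + 30*t + 18)
d/dt[G] - f(t) = -4/3 != 0.

Invalid: d/dt[G] - f = -4/3, which is not 0.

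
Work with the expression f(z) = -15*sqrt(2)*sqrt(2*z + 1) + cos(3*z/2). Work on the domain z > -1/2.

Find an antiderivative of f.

The integrand splits into summands that can be handled one at a time.
Check: d/dz[-(30*sqrt(2)*z*sqrt(2*z + 1) + 15*sqrt(2)*sqrt(2*z + 1) - 2*sin(3*z/2))/3] = (-30*sqrt(2)*z + sqrt(2*z + 1)*cos(3*z/2) - 15*sqrt(2))/sqrt(2*z + 1), which equals f(z).

An antiderivative is F(z) = -(30*sqrt(2)*z*sqrt(2*z + 1) + 15*sqrt(2)*sqrt(2*z + 1) - 2*sin(3*z/2))/3.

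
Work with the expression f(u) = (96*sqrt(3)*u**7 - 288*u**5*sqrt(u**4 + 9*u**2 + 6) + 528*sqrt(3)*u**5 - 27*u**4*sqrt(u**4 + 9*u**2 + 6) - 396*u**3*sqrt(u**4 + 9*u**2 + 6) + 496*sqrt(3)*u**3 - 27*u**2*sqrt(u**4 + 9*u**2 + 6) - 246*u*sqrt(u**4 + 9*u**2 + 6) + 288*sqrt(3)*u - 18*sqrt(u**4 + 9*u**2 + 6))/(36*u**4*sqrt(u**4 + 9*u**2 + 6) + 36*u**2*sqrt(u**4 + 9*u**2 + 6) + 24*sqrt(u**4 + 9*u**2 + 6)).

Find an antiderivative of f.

Check any antiderivative F(u) by computing F'(u) and comparing it with f(u).
Check: d/du[-(48*u**2 + 9*u - 16*sqrt(3)*sqrt(u**4 + 9*u**2 + 6) + 9*log(u**4 + u**2 + 2/3) - 20)/12] = (96*sqrt(3)*u**7 - 288*u**5*sqrt(u**4 + 9*u**2 + 6) + 528*sqrt(3)*u**5 - 27*u**4*sqrt(u**4 + 9*u**2 + 6) - 396*u**3*sqrt(u**4 + 9*u**2 + 6) + 496*sqrt(3)*u**3 - 27*u**2*sqrt(u**4 + 9*u**2 + 6) - 246*u*sqrt(u**4 + 9*u**2 + 6) + 288*sqrt(3)*u - 18*sqrt(u**4 + 9*u**2 + 6))/(36*u**4*sqrt(u**4 + 9*u**2 + 6) + 36*u**2*sqrt(u**4 + 9*u**2 + 6) + 24*sqrt(u**4 + 9*u**2 + 6)) = f(u).

An antiderivative is F(u) = -(48*u**2 + 9*u - 16*sqrt(3)*sqrt(u**4 + 9*u**2 + 6) + 9*log(u**4 + u**2 + 2/3) - 20)/12.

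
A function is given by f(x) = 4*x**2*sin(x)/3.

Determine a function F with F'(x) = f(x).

An antiderivative is F(x) = -4*x**2*cos(x)/3 + 8*x*sin(x)/3 + 8*cos(x)/3.

Differentiate the proposed F(x) back; it has to land on f(x) exactly.
Check: d/dx[-4*x**2*cos(x)/3 + 8*x*sin(x)/3 + 8*cos(x)/3] = 4*x**2*sin(x)/3 = f(x).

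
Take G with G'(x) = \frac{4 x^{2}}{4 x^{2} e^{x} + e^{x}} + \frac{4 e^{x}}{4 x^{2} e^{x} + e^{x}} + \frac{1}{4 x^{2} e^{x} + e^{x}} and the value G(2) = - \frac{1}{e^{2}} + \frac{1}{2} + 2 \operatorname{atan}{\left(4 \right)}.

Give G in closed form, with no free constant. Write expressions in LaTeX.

Integrate term by term and add the pieces.
A general antiderivative is 2 \operatorname{atan}{\left(2 x \right)} - e^{- x} + C.
The condition gives C = - \frac{1}{e^{2}} + \frac{1}{2} + 2 \operatorname{atan}{\left(4 \right)} - (- \frac{1}{e^{2}} + 2 \operatorname{atan}{\left(4 \right)}) = \frac{1}{2}.
So G(x) = \frac{\left(4 e^{x} \operatorname{atan}{\left(2 x \right)} + e^{x} - 2\right) e^{- x}}{2}.
Check: d/dx[\frac{\left(4 e^{x} \operatorname{atan}{\left(2 x \right)} + e^{x} - 2\right) e^{- x}}{2}] = \frac{4 x^{2} + 4 e^{x} + 1}{4 x^{2} e^{x} + e^{x}}, which equals G'(x).

G(x) = \frac{\left(4 e^{x} \operatorname{atan}{\left(2 x \right)} + e^{x} - 2\right) e^{- x}}{2}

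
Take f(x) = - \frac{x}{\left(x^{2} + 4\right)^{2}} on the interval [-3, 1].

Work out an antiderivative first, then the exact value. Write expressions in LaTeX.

f matches the chain-rule pattern g'(h)*h' with inner function h(x) = 2 x^{2} + 8; substituting u = h(x) collapses the integral.
F(x) = \frac{1}{2 x^{2} + 8} is an antiderivative of f.
Check: d/dx[\frac{1}{2 x^{2} + 8}] = - \frac{x}{x^{4} + 8 x^{2} + 16}, which equals f(x).
F(1) = \frac{1}{10}; F(-3) = \frac{1}{26}.
Integral = F(1) - F(-3) = \frac{4}{65}.

Antiderivative: F(x) = \frac{1}{2 x^{2} + 8}; value = \frac{4}{65}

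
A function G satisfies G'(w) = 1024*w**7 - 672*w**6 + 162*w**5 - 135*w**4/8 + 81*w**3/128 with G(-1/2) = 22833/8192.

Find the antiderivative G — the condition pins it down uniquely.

G(w) = (-4*w**2 + 3*w/4)**4/2 + 1

The substitution u = -4*w**2 + 3*w/4 works: G'(w) is exactly (dG/du)*(du/dw) for that inner function.
A general antiderivative is (-4*w**2 + 3*w/4)**4/2 + C.
The condition gives C = 22833/8192 - (14641/8192) = 1.
So G(w) = (-4*w**2 + 3*w/4)**4/2 + 1.
Check: d/dw[(-4*w**2 + 3*w/4)**4/2 + 1] = 1024*w**7 - 672*w**6 + 162*w**5 - 135*w**4/8 + 81*w**3/128 = G'(w).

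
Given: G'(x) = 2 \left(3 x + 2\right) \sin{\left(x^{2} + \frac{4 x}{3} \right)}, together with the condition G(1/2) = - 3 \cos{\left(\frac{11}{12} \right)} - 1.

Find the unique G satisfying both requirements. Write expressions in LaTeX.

G'(x) matches the chain-rule pattern g'(h)*h' with inner function h(x) = x^{2} + \frac{4 x}{3}; substituting u = h(x) collapses the integral.
A general antiderivative is - 3 \cos{\left(x^{2} + \frac{4 x}{3} \right)} + C.
The condition gives C = - 3 \cos{\left(\frac{11}{12} \right)} - 1 - (- 3 \cos{\left(\frac{11}{12} \right)}) = -1.
So G(x) = - 3 \cos{\left(x^{2} + \frac{4 x}{3} \right)} - 1.
Check: d/dx[- 3 \cos{\left(x^{2} + \frac{4 x}{3} \right)} - 1] = 6 x \sin{\left(x^{2} + \frac{4 x}{3} \right)} + 4 \sin{\left(x^{2} + \frac{4 x}{3} \right)}, which equals G'(x).

G(x) = - 3 \cos{\left(x^{2} + \frac{4 x}{3} \right)} - 1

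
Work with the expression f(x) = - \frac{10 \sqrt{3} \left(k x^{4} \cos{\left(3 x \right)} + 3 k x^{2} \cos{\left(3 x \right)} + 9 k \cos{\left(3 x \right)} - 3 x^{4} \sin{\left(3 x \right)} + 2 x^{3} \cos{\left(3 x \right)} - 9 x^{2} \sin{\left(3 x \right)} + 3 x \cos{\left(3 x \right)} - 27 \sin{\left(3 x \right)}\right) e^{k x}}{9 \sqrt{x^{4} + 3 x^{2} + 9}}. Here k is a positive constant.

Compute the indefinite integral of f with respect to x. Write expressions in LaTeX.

F(x) = - \frac{10 \sqrt{3} \sqrt{x^{4} + 3 x^{2} + 9} e^{k x} \cos{\left(3 x \right)}}{9} + C

For F(x) to be correct the identity F'(x) - f(x) = 0 must hold.
Check: d/dx[- \frac{10 \sqrt{3} \sqrt{x^{4} + 3 x^{2} + 9} e^{k x} \cos{\left(3 x \right)}}{9}] = \frac{- 10 \sqrt{3} k x^{4} e^{k x} \cos{\left(3 x \right)} - 30 \sqrt{3} k x^{2} e^{k x} \cos{\left(3 x \right)} - 90 \sqrt{3} k e^{k x} \cos{\left(3 x \right)} + 30 \sqrt{3} x^{4} e^{k x} \sin{\left(3 x \right)} - 20 \sqrt{3} x^{3} e^{k x} \cos{\left(3 x \right)} + 90 \sqrt{3} x^{2} e^{k x} \sin{\left(3 x \right)} - 30 \sqrt{3} x e^{k x} \cos{\left(3 x \right)} + 270 \sqrt{3} e^{k x} \sin{\left(3 x \right)}}{9 \sqrt{x^{4} + 3 x^{2} + 9}}, which equals f(x).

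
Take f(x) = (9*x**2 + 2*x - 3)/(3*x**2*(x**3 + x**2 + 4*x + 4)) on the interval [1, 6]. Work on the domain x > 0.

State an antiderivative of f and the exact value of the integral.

Antiderivative: F(x) = 5*log(x)/12 + 4*log(x + 1)/15 - 41*log(x**2 + 4)/120 + 31*atan(x/2)/120 + 1/(4*x); value = -41*log(40)/120 - 5/24 - 4*log(2)/15 - 31*atan(1/2)/120 + 31*atan(3)/120 + 4*log(7)/15 + 41*log(5)/120 + 5*log(6)/12

The denominator factors as 3*x**2*(x + 1)*(x**2 + 4); partial fractions split f into directly integrable pieces: -(41*x - 31)/(60*(x**2 + 4)) + 4/(15*(x + 1)) + 5/(12*x) - 1/(4*x**2).
F(x) = 5*log(x)/12 + 4*log(x + 1)/15 - 41*log(x**2 + 4)/120 + 31*atan(x/2)/120 + 1/(4*x) is an antiderivative of f.
Check: d/dx[5*log(x)/12 + 4*log(x + 1)/15 - 41*log(x**2 + 4)/120 + 31*atan(x/2)/120 + 1/(4*x)] = (9*x**2 + 2*x - 3)/(3*x**5 + 3*x**4 + 12*x**3 + 12*x**2), which equals f(x).
F(6) = -41*log(40)/120 + 1/24 + 31*atan(3)/120 + 4*log(7)/15 + 5*log(6)/12; F(1) = -41*log(5)/120 + 31*atan(1/2)/120 + 4*log(2)/15 + 1/4.
Integral = F(6) - F(1) = -41*log(40)/120 - 5/24 - 4*log(2)/15 - 31*atan(1/2)/120 + 31*atan(3)/120 + 4*log(7)/15 + 41*log(5)/120 + 5*log(6)/12.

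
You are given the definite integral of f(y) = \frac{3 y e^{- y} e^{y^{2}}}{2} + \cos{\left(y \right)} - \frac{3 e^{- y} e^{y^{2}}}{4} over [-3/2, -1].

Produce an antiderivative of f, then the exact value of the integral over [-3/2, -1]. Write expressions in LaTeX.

Integrate term by term and add the pieces.
F(y) = \frac{3 e^{y^{2} - y}}{4} + \sin{\left(y \right)} is an antiderivative of f.
Check: d/dy[\frac{3 e^{y^{2} - y}}{4} + \sin{\left(y \right)}] = \frac{3 y e^{- y} e^{y^{2}}}{2} + \cos{\left(y \right)} - \frac{3 e^{- y} e^{y^{2}}}{4} = f(y).
F(-1) = - \sin{\left(1 \right)} + \frac{3 e^{2}}{4}; F(-3/2) = - \sin{\left(\frac{3}{2} \right)} + \frac{3 e^{\frac{15}{4}}}{4}.
Integral = F(-1) - F(-3/2) = - \frac{3 e^{\frac{15}{4}}}{4} - \sin{\left(1 \right)} + \sin{\left(\frac{3}{2} \right)} + \frac{3 e^{2}}{4}.

Antiderivative: F(y) = \frac{3 e^{y^{2} - y}}{4} + \sin{\left(y \right)}; value = - \frac{3 e^{\frac{15}{4}}}{4} - \sin{\left(1 \right)} + \sin{\left(\frac{3}{2} \right)} + \frac{3 e^{2}}{4}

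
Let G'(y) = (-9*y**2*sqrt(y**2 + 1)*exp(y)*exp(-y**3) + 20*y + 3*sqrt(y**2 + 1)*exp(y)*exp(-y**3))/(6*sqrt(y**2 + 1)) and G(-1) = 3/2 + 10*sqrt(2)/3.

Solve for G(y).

Since d/dy undoes antidifferentiation here, G(y) must give back the stated G'(y).
A general antiderivative is 5*sqrt(4*y**2 + 4)/3 + exp(-y**3 + y)/2 + C.
The condition gives C = 3/2 + 10*sqrt(2)/3 - (1/2 + 10*sqrt(2)/3) = 1.
So G(y) = 5*sqrt(4*y**2 + 4)/3 + exp(y)*exp(-y**3)/2 + 1.
Check: d/dy[5*sqrt(4*y**2 + 4)/3 + exp(y)*exp(-y**3)/2 + 1] = (-9*y**2*sqrt(y**2 + 1)*exp(y) + 20*y*exp(y**3) + 3*sqrt(y**2 + 1)*exp(y))*exp(-y**3)/(6*sqrt(y**2 + 1)), which equals G'(y).

G(y) = 5*sqrt(4*y**2 + 4)/3 + exp(y)*exp(-y**3)/2 + 1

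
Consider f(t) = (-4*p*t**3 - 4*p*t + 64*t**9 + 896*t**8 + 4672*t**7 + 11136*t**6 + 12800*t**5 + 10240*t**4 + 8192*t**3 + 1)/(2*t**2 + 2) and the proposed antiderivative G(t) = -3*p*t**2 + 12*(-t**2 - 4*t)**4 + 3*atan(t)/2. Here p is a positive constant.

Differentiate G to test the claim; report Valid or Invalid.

Invalid: d/dt[G] - f = (-4*p*t**3 - 4*p*t + 64*t**9 + 896*t**8 + 4672*t**7 + 11136*t**6 + 12800*t**5 + 10240*t**4 + 8192*t**3 + 1)/(t**2 + 1), which is not 0.

d/dt[G] = (-12*p*t**3 - 12*p*t + 192*t**9 + 2688*t**8 + 14016*t**7 + 33408*t**6 + 38400*t**5 + 30720*t**4 + 24576*t**3 + 3)/(2*t**2 + 2)
d/dt[G] - f(t) = (-4*p*t**3 - 4*p*t + 64*t**9 + 896*t**8 + 4672*t**7 + 11136*t**6 + 12800*t**5 + 10240*t**4 + 8192*t**3 + 1)/(t**2 + 1) != 0.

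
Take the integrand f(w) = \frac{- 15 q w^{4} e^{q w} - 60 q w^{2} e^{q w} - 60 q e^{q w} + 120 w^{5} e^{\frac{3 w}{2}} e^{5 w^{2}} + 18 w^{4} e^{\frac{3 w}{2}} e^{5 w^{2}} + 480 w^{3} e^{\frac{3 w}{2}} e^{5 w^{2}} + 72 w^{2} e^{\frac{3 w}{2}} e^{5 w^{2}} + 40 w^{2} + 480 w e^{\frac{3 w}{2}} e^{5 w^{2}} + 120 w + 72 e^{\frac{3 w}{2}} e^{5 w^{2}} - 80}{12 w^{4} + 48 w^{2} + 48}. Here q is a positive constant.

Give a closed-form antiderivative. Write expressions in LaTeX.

A first test for any F(w): its w-derivative must equal f(w) identically.
Check: d/dw[- \frac{- 12 w^{2} e^{\frac{3 w}{2}} e^{5 w^{2}} + 15 w^{2} e^{q w} + 40 w - 24 e^{\frac{3 w}{2}} e^{5 w^{2}} + 30 e^{q w} + 60}{12 \left(w^{2} + 2\right)}] = \frac{- 15 q w^{4} e^{q w} - 60 q w^{2} e^{q w} - 60 q e^{q w} + 120 w^{5} e^{\frac{3 w}{2}} e^{5 w^{2}} + 18 w^{4} e^{\frac{3 w}{2}} e^{5 w^{2}} + 480 w^{3} e^{\frac{3 w}{2}} e^{5 w^{2}} + 72 w^{2} e^{\frac{3 w}{2}} e^{5 w^{2}} + 40 w^{2} + 480 w e^{\frac{3 w}{2}} e^{5 w^{2}} + 120 w + 72 e^{\frac{3 w}{2}} e^{5 w^{2}} - 80}{12 w^{4} + 48 w^{2} + 48} = f(w).

An antiderivative is F(w) = - \frac{- 12 w^{2} e^{\frac{3 w}{2}} e^{5 w^{2}} + 15 w^{2} e^{q w} + 40 w - 24 e^{\frac{3 w}{2}} e^{5 w^{2}} + 30 e^{q w} + 60}{12 \left(w^{2} + 2\right)}.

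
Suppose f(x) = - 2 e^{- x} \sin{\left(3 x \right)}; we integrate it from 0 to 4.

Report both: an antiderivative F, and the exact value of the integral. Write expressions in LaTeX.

Antiderivative: F(x) = \frac{\left(\sin{\left(3 x \right)} + 3 \cos{\left(3 x \right)}\right) e^{- x}}{5}; value = - \frac{3}{5} + \frac{\sin{\left(12 \right)}}{5 e^{4}} + \frac{3 \cos{\left(12 \right)}}{5 e^{4}}

Check any antiderivative F(x) by computing F'(x) and comparing it with f(x).
F(x) = \frac{\left(\sin{\left(3 x \right)} + 3 \cos{\left(3 x \right)}\right) e^{- x}}{5} is an antiderivative of f.
Check: d/dx[\frac{\left(\sin{\left(3 x \right)} + 3 \cos{\left(3 x \right)}\right) e^{- x}}{5}] = - 2 e^{- x} \sin{\left(3 x \right)} = f(x).
F(4) = \frac{\sin{\left(12 \right)}}{5 e^{4}} + \frac{3 \cos{\left(12 \right)}}{5 e^{4}}; F(0) = \frac{3}{5}.
Integral = F(4) - F(0) = - \frac{3}{5} + \frac{\sin{\left(12 \right)}}{5 e^{4}} + \frac{3 \cos{\left(12 \right)}}{5 e^{4}}.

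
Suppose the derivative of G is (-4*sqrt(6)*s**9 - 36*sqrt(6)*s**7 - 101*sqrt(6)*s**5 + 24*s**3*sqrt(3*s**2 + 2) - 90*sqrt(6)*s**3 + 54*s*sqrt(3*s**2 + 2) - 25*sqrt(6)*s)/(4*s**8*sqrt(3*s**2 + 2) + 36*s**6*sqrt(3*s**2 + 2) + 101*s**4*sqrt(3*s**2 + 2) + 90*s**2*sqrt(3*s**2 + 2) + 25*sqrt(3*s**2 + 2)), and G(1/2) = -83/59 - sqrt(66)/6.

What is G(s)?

For G(s) to be correct, d/ds[G] must agree with the stated G'(s) identically.
A general antiderivative is -sqrt(2*s**2 + 4/3) - 1/(2*s**4/3 + 3*s**2 + 5/3) + C.
The condition gives C = -83/59 - sqrt(66)/6 - (-sqrt(66)/6 - 24/59) = -1.
So G(s) = -sqrt(2*s**2 + 4/3) - 1 - 1/(2*s**4/3 + 3*s**2 + 5/3).
Check: d/ds[-sqrt(2*s**2 + 4/3) - 1 - 1/(2*s**4/3 + 3*s**2 + 5/3)] = (-4*sqrt(6)*s**9 - 36*sqrt(6)*s**7 - 101*sqrt(6)*s**5 + 24*s**3*sqrt(3*s**2 + 2) - 90*sqrt(6)*s**3 + 54*s*sqrt(3*s**2 + 2) - 25*sqrt(6)*s)/(4*s**8*sqrt(3*s**2 + 2) + 36*s**6*sqrt(3*s**2 + 2) + 101*s**4*sqrt(3*s**2 + 2) + 90*s**2*sqrt(3*s**2 + 2) + 25*sqrt(3*s**2 + 2)) = G'(s).

G(s) = -sqrt(2*s**2 + 4/3) - 1 - 1/(2*s**4/3 + 3*s**2 + 5/3)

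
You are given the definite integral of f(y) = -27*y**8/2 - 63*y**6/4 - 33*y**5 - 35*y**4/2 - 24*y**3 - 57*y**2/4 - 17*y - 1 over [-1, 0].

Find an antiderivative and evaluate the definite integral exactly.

Antiderivative: F(y) = -y*(3*y**4 + 8*y + 1)*(2*y**4 + 3*y**2 + 2*y + 4)/4; value = 7

f has the shape u'v + uv' for u = -3*y**5/2 - 4*y**2 - y/2 and v = y**4 + 3*y**2/2 + y + 2 — it is the derivative of the product u*v.
F(y) = -y*(3*y**4 + 8*y + 1)*(2*y**4 + 3*y**2 + 2*y + 4)/4 is an antiderivative of f.
Check: d/dy[-y*(3*y**4 + 8*y + 1)*(2*y**4 + 3*y**2 + 2*y + 4)/4] = -27*y**8/2 - 63*y**6/4 - 33*y**5 - 35*y**4/2 - 24*y**3 - 57*y**2/4 - 17*y - 1 = f(y).
F(0) = 0; F(-1) = -7.
Integral = F(0) - F(-1) = 7.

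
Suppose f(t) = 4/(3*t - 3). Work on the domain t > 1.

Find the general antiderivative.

Recover f(t) by differentiating a candidate F(t); any mismatch rules it out.
Check: d/dt[4*log(4*t - 4)/3] = 4/(3*t - 3) = f(t).

F(t) = 4*log(4*t - 4)/3 + C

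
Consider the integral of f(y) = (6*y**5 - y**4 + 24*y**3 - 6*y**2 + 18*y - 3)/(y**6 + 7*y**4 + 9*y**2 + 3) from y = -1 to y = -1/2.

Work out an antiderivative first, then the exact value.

A first test for any F(y): its y-derivative must equal f(y) identically.
F(y) = 3*log(y**4/3 + 2*y**2 + 1)/2 - atan(y) is an antiderivative of f.
Check: d/dy[3*log(y**4/3 + 2*y**2 + 1)/2 - atan(y)] = (6*y**5 - y**4 + 24*y**3 - 6*y**2 + 18*y - 3)/(y**6 + 7*y**4 + 9*y**2 + 3) = f(y).
F(-1/2) = atan(1/2) + 3*log(73/48)/2; F(-1) = pi/4 + 3*log(10/3)/2.
Integral = F(-1/2) - F(-1) = -3*log(10/3)/2 - pi/4 + atan(1/2) + 3*log(73/48)/2.

Antiderivative: F(y) = 3*log(y**4/3 + 2*y**2 + 1)/2 - atan(y); value = -3*log(10/3)/2 - pi/4 + atan(1/2) + 3*log(73/48)/2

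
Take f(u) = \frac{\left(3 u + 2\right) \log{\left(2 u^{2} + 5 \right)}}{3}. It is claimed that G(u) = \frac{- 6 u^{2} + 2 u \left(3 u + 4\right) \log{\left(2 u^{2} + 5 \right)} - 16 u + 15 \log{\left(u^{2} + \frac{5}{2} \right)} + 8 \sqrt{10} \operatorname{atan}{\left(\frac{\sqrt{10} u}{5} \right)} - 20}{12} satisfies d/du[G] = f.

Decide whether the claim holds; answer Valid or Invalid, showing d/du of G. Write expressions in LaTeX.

d/du[G] = u \log{\left(2 u^{2} + 5 \right)} + \frac{2 \log{\left(2 u^{2} + 5 \right)}}{3}
This equals f(u) exactly, so the claim holds.

Valid. The derivative of G reproduces f.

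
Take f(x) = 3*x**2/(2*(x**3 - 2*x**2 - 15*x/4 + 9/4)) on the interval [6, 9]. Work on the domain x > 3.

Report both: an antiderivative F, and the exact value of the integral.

Antiderivative: F(x) = 6*log(x - 3)/5 - 3*log(x - 1/2)/40 + 3*log(x + 3/2)/8; value = -6*log(3)/5 - 3*log(15/2)/8 - 3*log(17/2)/40 + 3*log(11/2)/40 + 3*log(21/2)/8 + 6*log(6)/5

Factor the denominator ((x - 3)*(2*x - 1)*(2*x + 3)) and decompose: f = 3/(4*(2*x + 3)) - 3/(20*(2*x - 1)) + 6/(5*(x - 3)); each piece integrates to a log, atan, or power term.
F(x) = 6*log(x - 3)/5 - 3*log(x - 1/2)/40 + 3*log(x + 3/2)/8 is an antiderivative of f.
Check: d/dx[6*log(x - 3)/5 - 3*log(x - 1/2)/40 + 3*log(x + 3/2)/8] = 6*x**2/(4*x**3 - 8*x**2 - 15*x + 9), which equals f(x).
F(9) = -3*log(17/2)/40 + 3*log(21/2)/8 + 6*log(6)/5; F(6) = -3*log(11/2)/40 + 3*log(15/2)/8 + 6*log(3)/5.
Integral = F(9) - F(6) = -6*log(3)/5 - 3*log(15/2)/8 - 3*log(17/2)/40 + 3*log(11/2)/40 + 3*log(21/2)/8 + 6*log(6)/5.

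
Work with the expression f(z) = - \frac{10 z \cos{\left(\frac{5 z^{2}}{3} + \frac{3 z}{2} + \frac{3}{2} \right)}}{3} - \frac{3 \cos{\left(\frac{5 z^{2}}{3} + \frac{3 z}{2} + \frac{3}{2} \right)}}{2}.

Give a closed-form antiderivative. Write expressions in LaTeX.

The substitution u = \frac{5 z^{2}}{3} + \frac{3 z}{2} + \frac{3}{2} works: f is exactly (dF/du)*(du/dz) for that inner function.
Check: d/dz[- \sin{\left(\frac{5 z^{2}}{3} + \frac{3 z}{2} + \frac{3}{2} \right)}] = - \frac{10 z \cos{\left(\frac{5 z^{2}}{3} + \frac{3 z}{2} + \frac{3}{2} \right)}}{3} - \frac{3 \cos{\left(\frac{5 z^{2}}{3} + \frac{3 z}{2} + \frac{3}{2} \right)}}{2} = f(z).

An antiderivative is F(z) = - \sin{\left(\frac{5 z^{2}}{3} + \frac{3 z}{2} + \frac{3}{2} \right)}.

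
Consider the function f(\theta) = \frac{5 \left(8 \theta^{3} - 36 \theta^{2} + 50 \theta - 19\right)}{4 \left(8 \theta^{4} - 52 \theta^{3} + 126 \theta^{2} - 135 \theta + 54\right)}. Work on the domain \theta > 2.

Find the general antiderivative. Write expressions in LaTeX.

F(\theta) = \frac{20 \theta^{2} \log{\left(\frac{\theta}{2} - 1 \right)} + 20 \theta^{2} \log{\left(3 \right)} - 60 \theta \log{\left(\frac{\theta}{2} - 1 \right)} - 60 \theta \log{\left(3 \right)} + 45 \log{\left(\frac{\theta}{2} - 1 \right)} + 5 + 45 \log{\left(3 \right)}}{16 \theta^{2} - 48 \theta + 36} + C

A candidate is checked by its d/d\theta: the result must match f(\theta).
Check: d/d\theta[\frac{20 \theta^{2} \log{\left(\frac{\theta}{2} - 1 \right)} + 20 \theta^{2} \log{\left(3 \right)} - 60 \theta \log{\left(\frac{\theta}{2} - 1 \right)} - 60 \theta \log{\left(3 \right)} + 45 \log{\left(\frac{\theta}{2} - 1 \right)} + 5 + 45 \log{\left(3 \right)}}{16 \theta^{2} - 48 \theta + 36}] = \frac{40 \theta^{3} - 180 \theta^{2} + 250 \theta - 95}{32 \theta^{4} - 208 \theta^{3} + 504 \theta^{2} - 540 \theta + 216}, which equals f(\theta).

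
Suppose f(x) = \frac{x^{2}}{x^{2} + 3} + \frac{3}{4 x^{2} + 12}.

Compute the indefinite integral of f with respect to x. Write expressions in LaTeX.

Integrate term by term and add the pieces.
Check: d/dx[x - \frac{3 \sqrt{3} \operatorname{atan}{\left(\frac{\sqrt{3} x}{3} \right)}}{4}] = \frac{4 x^{2} + 3}{4 x^{2} + 12}, which equals f(x).

F(x) = x - \frac{3 \sqrt{3} \operatorname{atan}{\left(\frac{\sqrt{3} x}{3} \right)}}{4} + C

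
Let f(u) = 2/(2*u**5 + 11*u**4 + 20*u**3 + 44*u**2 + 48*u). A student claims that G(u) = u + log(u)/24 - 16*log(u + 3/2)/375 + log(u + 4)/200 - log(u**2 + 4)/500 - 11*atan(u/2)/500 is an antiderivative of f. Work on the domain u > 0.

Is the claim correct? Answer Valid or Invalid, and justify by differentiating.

Invalid: d/du[G] - f = 1, which is not 0.

d/du[G] = (2*u**5 + 11*u**4 + 20*u**3 + 44*u**2 + 48*u + 2)/(2*u**5 + 11*u**4 + 20*u**3 + 44*u**2 + 48*u)
d/du[G] - f(u) = 1 != 0.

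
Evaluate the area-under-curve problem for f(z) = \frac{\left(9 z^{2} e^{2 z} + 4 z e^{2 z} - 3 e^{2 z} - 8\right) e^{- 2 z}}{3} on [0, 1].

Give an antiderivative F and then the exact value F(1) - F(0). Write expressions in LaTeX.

For F(z) to be correct the identity F'(z) - f(z) = 0 must hold.
F(z) = \frac{\left(3 z^{3} e^{2 z} + 2 z^{2} e^{2 z} - 3 z e^{2 z} + 4\right) e^{- 2 z}}{3} is an antiderivative of f.
Check: d/dz[\frac{\left(3 z^{3} e^{2 z} + 2 z^{2} e^{2 z} - 3 z e^{2 z} + 4\right) e^{- 2 z}}{3}] = \frac{\left(9 z^{2} e^{2 z} + 4 z e^{2 z} - 3 e^{2 z} - 8\right) e^{- 2 z}}{3} = f(z).
F(1) = \frac{4}{3 e^{2}} + \frac{2}{3}; F(0) = \frac{4}{3}.
Integral = F(1) - F(0) = - \frac{2}{3} + \frac{4}{3 e^{2}}.

Antiderivative: F(z) = \frac{\left(3 z^{3} e^{2 z} + 2 z^{2} e^{2 z} - 3 z e^{2 z} + 4\right) e^{- 2 z}}{3}; value = - \frac{2}{3} + \frac{4}{3 e^{2}}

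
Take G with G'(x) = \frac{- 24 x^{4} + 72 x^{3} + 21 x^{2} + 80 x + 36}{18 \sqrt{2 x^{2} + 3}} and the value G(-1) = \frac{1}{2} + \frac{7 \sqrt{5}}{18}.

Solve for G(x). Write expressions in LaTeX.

G(x) = - \frac{x^{3} \sqrt{2 x^{2} + 3}}{6} + \frac{2 x^{2} \sqrt{2 x^{2} + 3}}{3} + \frac{2 x \sqrt{2 x^{2} + 3}}{3} + \frac{2 \sqrt{2 x^{2} + 3}}{9} + \frac{1}{2}

Recognize the product-rule pattern: G'(x) = u'v + uv' with u = - \frac{\sqrt{2 x^{2} + 3}}{3}, v = \frac{x^{3}}{2} - 2 x^{2} - 2 x - \frac{2}{3}, so integration by parts undoes it.
A general antiderivative is - \frac{\sqrt{2 x^{2} + 3} \left(\frac{x^{3}}{2} - 2 x^{2} - 2 x - \frac{2}{3}\right)}{3} + C.
The condition gives C = \frac{1}{2} + \frac{7 \sqrt{5}}{18} - (\frac{7 \sqrt{5}}{18}) = \frac{1}{2}.
So G(x) = - \frac{x^{3} \sqrt{2 x^{2} + 3}}{6} + \frac{2 x^{2} \sqrt{2 x^{2} + 3}}{3} + \frac{2 x \sqrt{2 x^{2} + 3}}{3} + \frac{2 \sqrt{2 x^{2} + 3}}{9} + \frac{1}{2}.
Check: d/dx[- \frac{x^{3} \sqrt{2 x^{2} + 3}}{6} + \frac{2 x^{2} \sqrt{2 x^{2} + 3}}{3} + \frac{2 x \sqrt{2 x^{2} + 3}}{3} + \frac{2 \sqrt{2 x^{2} + 3}}{9} + \frac{1}{2}] = \frac{- 24 x^{4} + 72 x^{3} + 21 x^{2} + 80 x + 36}{18 \sqrt{2 x^{2} + 3}} = G'(x).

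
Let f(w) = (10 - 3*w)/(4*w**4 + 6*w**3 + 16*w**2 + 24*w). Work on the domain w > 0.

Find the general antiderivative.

F(w) = 5*log(w)/12 - 29*log(w + 3/2)/75 - 3*log(w**2 + 4)/200 - 29*atan(w/2)/100 + C

The denominator factors as 2*w*(2*w + 3)*(w**2 + 4); partial fractions split f into directly integrable pieces: -(3*w + 58)/(100*(w**2 + 4)) - 58/(75*(2*w + 3)) + 5/(12*w).
Check: d/dw[5*log(w)/12 - 29*log(w + 3/2)/75 - 3*log(w**2 + 4)/200 - 29*atan(w/2)/100] = (10 - 3*w)/(4*w**4 + 6*w**3 + 16*w**2 + 24*w) = f(w).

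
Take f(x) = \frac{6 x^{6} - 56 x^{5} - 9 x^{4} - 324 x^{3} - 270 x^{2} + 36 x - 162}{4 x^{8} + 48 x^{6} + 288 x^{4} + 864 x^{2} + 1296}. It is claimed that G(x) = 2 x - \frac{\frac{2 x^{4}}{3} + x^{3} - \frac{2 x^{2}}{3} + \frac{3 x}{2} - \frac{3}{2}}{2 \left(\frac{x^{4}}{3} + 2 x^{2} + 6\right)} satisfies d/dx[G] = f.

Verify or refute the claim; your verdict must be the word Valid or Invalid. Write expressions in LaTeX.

d/dx[G] = \frac{8 x^{8} + 102 x^{6} - 56 x^{5} + 567 x^{4} - 324 x^{3} + 1458 x^{2} + 36 x + 2430}{4 x^{8} + 48 x^{6} + 288 x^{4} + 864 x^{2} + 1296}
d/dx[G] - f(x) = 2 != 0.

Invalid: d/dx[G] - f = 2, which is not 0.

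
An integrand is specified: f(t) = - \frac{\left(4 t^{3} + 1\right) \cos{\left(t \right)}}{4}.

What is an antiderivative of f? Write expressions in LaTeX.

An antiderivative is F(t) = - t^{3} \sin{\left(t \right)} - 3 t^{2} \cos{\left(t \right)} + 6 t \sin{\left(t \right)} - \frac{\sin{\left(t \right)}}{4} + 6 \cos{\left(t \right)}.

For F(t) to be correct the identity F'(t) - f(t) = 0 must hold.
Check: d/dt[- t^{3} \sin{\left(t \right)} - 3 t^{2} \cos{\left(t \right)} + 6 t \sin{\left(t \right)} - \frac{\sin{\left(t \right)}}{4} + 6 \cos{\left(t \right)}] = - t^{3} \cos{\left(t \right)} - \frac{\cos{\left(t \right)}}{4}, which equals f(t).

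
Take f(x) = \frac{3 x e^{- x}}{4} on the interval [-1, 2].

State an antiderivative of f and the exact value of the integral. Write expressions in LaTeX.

Antiderivative: F(x) = \frac{\left(- 3 x - 3\right) e^{- x}}{4}; value = - \frac{9}{4 e^{2}}

Recognize the product-rule pattern: f = u'v + uv' with u = - \frac{3 x}{4} - \frac{3}{4}, v = e^{- x}, so integration by parts undoes it.
F(x) = \frac{\left(- 3 x - 3\right) e^{- x}}{4} is an antiderivative of f.
Check: d/dx[\frac{\left(- 3 x - 3\right) e^{- x}}{4}] = \frac{3 x e^{- x}}{4} = f(x).
F(2) = - \frac{9}{4 e^{2}}; F(-1) = 0.
Integral = F(2) - F(-1) = - \frac{9}{4 e^{2}}.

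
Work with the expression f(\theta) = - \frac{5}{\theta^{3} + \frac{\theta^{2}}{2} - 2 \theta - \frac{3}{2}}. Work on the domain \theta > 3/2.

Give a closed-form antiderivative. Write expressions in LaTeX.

The denominator factors as \left(\theta + 1\right)^{2} \left(2 \theta - 3\right); partial fractions split f into directly integrable pieces: - \frac{8}{5 \left(2 \theta - 3\right)} + \frac{4}{5 \left(\theta + 1\right)} + \frac{2}{\left(\theta + 1\right)^{2}}.
Check: d/d\theta[\frac{2 \left(- 2 \theta \log{\left(\theta - \frac{3}{2} \right)} + 2 \theta \log{\left(\theta + 1 \right)} - 2 \log{\left(\theta - \frac{3}{2} \right)} + 2 \log{\left(\theta + 1 \right)} - 5\right)}{5 \left(\theta + 1\right)}] = - \frac{10}{2 \theta^{3} + \theta^{2} - 4 \theta - 3}, which equals f(\theta).

An antiderivative is F(\theta) = \frac{2 \left(- 2 \theta \log{\left(\theta - \frac{3}{2} \right)} + 2 \theta \log{\left(\theta + 1 \right)} - 2 \log{\left(\theta - \frac{3}{2} \right)} + 2 \log{\left(\theta + 1 \right)} - 5\right)}{5 \left(\theta + 1\right)}.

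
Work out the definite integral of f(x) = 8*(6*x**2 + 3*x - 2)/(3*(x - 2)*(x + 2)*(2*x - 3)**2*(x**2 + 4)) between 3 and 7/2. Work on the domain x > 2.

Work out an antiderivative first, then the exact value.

Antiderivative: F(x) = 7*log(x - 2)/3 - 76064*log(x - 3/2)/30625 - 4*log(x + 2)/147 + 111*log(x**2 + 4)/1250 - 19*atan(x/2)/1875 + 1024/(1050*x - 1575); value = -76064*log(2)/30625 - 111*log(13)/1250 - 256/1575 - 4*log(11/2)/147 - 19*atan(7/4)/1875 + 19*atan(3/2)/1875 + 4*log(5)/147 + 111*log(65/4)/1250 + 442567*log(3/2)/91875

The denominator factors as 3*(x - 2)*(x + 2)*(2*x - 3)**2*(x**2 + 4); partial fractions split f into directly integrable pieces: (333*x - 38)/(1875*(x**2 + 4)) - 152128/(30625*(2*x - 3)) - 2048/(525*(2*x - 3)**2) - 4/(147*(x + 2)) + 7/(3*(x - 2)).
F(x) = 7*log(x - 2)/3 - 76064*log(x - 3/2)/30625 - 4*log(x + 2)/147 + 111*log(x**2 + 4)/1250 - 19*atan(x/2)/1875 + 1024/(1050*x - 1575) is an antiderivative of f.
Check: d/dx[7*log(x - 2)/3 - 76064*log(x - 3/2)/30625 - 4*log(x + 2)/147 + 111*log(x**2 + 4)/1250 - 19*atan(x/2)/1875 + 1024/(1050*x - 1575)] = (48*x**2 + 24*x - 16)/(12*x**6 - 36*x**5 + 27*x**4 - 192*x**2 + 576*x - 432), which equals f(x).
F(7/2) = -76064*log(2)/30625 - 4*log(11/2)/147 - 19*atan(7/4)/1875 + 111*log(65/4)/1250 + 256/525 + 7*log(3/2)/3; F(3) = -76064*log(3/2)/30625 - 4*log(5)/147 - 19*atan(3/2)/1875 + 111*log(13)/1250 + 1024/1575.
Integral = F(7/2) - F(3) = -76064*log(2)/30625 - 111*log(13)/1250 - 256/1575 - 4*log(11/2)/147 - 19*atan(7/4)/1875 + 19*atan(3/2)/1875 + 4*log(5)/147 + 111*log(65/4)/1250 + 442567*log(3/2)/91875.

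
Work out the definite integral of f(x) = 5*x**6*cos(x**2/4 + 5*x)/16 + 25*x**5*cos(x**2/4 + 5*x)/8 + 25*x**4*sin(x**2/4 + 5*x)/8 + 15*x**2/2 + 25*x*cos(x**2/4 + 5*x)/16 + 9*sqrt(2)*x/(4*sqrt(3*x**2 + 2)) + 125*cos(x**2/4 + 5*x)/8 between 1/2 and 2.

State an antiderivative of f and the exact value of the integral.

Integrate term by term and add the pieces.
F(x) = (15*x**5*sin(x**2/4 + 5*x) + 60*x**3 + 18*sqrt(2)*sqrt(3*x**2 + 2) + 75*sin(x**2/4 + 5*x) + 8)/24 is an antiderivative of f.
Check: d/dx[(15*x**5*sin(x**2/4 + 5*x) + 60*x**3 + 18*sqrt(2)*sqrt(3*x**2 + 2) + 75*sin(x**2/4 + 5*x) + 8)/24] = (5*x**6*sqrt(3*x**2 + 2)*cos(x**2/4 + 5*x) + 50*x**5*sqrt(3*x**2 + 2)*cos(x**2/4 + 5*x) + 50*x**4*sqrt(3*x**2 + 2)*sin(x**2/4 + 5*x) + 120*x**2*sqrt(3*x**2 + 2) + 25*x*sqrt(3*x**2 + 2)*cos(x**2/4 + 5*x) + 36*sqrt(2)*x + 250*sqrt(3*x**2 + 2)*cos(x**2/4 + 5*x))/(16*sqrt(3*x**2 + 2)), which equals f(x).
F(2) = 185*sin(11)/8 + 3*sqrt(7)/2 + 61/3; F(1/2) = 31/48 + 805*sin(41/16)/256 + 3*sqrt(22)/8.
Integral = F(2) - F(1/2) = 185*sin(11)/8 - 3*sqrt(22)/8 - 805*sin(41/16)/256 + 3*sqrt(7)/2 + 315/16.

Antiderivative: F(x) = (15*x**5*sin(x**2/4 + 5*x) + 60*x**3 + 18*sqrt(2)*sqrt(3*x**2 + 2) + 75*sin(x**2/4 + 5*x) + 8)/24; value = 185*sin(11)/8 - 3*sqrt(22)/8 - 805*sin(41/16)/256 + 3*sqrt(7)/2 + 315/16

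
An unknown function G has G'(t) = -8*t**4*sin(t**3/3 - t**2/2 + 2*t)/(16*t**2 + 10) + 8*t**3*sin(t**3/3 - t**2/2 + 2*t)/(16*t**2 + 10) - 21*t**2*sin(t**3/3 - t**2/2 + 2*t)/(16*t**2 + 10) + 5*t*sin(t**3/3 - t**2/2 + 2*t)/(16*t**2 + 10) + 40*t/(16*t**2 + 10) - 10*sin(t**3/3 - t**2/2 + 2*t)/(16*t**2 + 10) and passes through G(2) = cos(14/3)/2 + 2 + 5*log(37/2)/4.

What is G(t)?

G(t) = 5*log(4*t**2 + 5/2)/4 + cos(t**3/3 - t**2/2 + 2*t)/2 + 2

The integrand splits into summands that can be handled one at a time.
A general antiderivative is 5*log(4*t**2 + 5/2)/4 + cos(t**3/3 - t**2/2 + 2*t)/2 + C.
The condition gives C = cos(14/3)/2 + 2 + 5*log(37/2)/4 - (cos(14/3)/2 + 5*log(37/2)/4) = 2.
So G(t) = 5*log(4*t**2 + 5/2)/4 + cos(t**3/3 - t**2/2 + 2*t)/2 + 2.
Check: d/dt[5*log(4*t**2 + 5/2)/4 + cos(t**3/3 - t**2/2 + 2*t)/2 + 2] = (-8*t**4*sin(t**3/3 - t**2/2 + 2*t) + 8*t**3*sin(t**3/3 - t**2/2 + 2*t) - 21*t**2*sin(t**3/3 - t**2/2 + 2*t) + 5*t*sin(t**3/3 - t**2/2 + 2*t) + 40*t - 10*sin(t**3/3 - t**2/2 + 2*t))/(16*t**2 + 10), which equals G'(t).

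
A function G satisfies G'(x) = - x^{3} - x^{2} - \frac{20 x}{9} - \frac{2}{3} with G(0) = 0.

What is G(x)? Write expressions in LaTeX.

G(x) = - \frac{x \left(3 x + 2\right) \left(3 x^{2} + 2 x + 12\right)}{36}

G'(x) matches the chain-rule pattern g'(h)*h' with inner function h(x) = - \frac{x^{2}}{2} - \frac{x}{3} - 1; substituting u = h(x) collapses the integral.
A general antiderivative is - \left(- \frac{x^{2}}{2} - \frac{x}{3} - 1\right)^{2} + C.
The condition gives C = 0 - (-1) = 1.
So G(x) = - \frac{x \left(3 x + 2\right) \left(3 x^{2} + 2 x + 12\right)}{36}.
Check: d/dx[- \frac{x \left(3 x + 2\right) \left(3 x^{2} + 2 x + 12\right)}{36}] = - x^{3} - x^{2} - \frac{20 x}{9} - \frac{2}{3} = G'(x).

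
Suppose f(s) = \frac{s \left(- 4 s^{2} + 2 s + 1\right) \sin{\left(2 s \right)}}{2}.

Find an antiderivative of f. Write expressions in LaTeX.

An antiderivative is F(s) = s^{3} \cos{\left(2 s \right)} - \frac{3 s^{2} \sin{\left(2 s \right)}}{2} - \frac{s^{2} \cos{\left(2 s \right)}}{2} + \frac{s \sin{\left(2 s \right)}}{2} - \frac{7 s \cos{\left(2 s \right)}}{4} + \frac{7 \sin{\left(2 s \right)}}{8} + \frac{\cos{\left(2 s \right)}}{4}.

Since d/ds undoes antidifferentiation here, F'(s) = f(s) is required of F(s).
Check: d/ds[s^{3} \cos{\left(2 s \right)} - \frac{3 s^{2} \sin{\left(2 s \right)}}{2} - \frac{s^{2} \cos{\left(2 s \right)}}{2} + \frac{s \sin{\left(2 s \right)}}{2} - \frac{7 s \cos{\left(2 s \right)}}{4} + \frac{7 \sin{\left(2 s \right)}}{8} + \frac{\cos{\left(2 s \right)}}{4}] = - 2 s^{3} \sin{\left(2 s \right)} + s^{2} \sin{\left(2 s \right)} + \frac{s \sin{\left(2 s \right)}}{2}, which equals f(s).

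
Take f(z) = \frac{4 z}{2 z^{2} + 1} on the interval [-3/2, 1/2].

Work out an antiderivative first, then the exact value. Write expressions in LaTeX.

Antiderivative: F(z) = \log{\left(4 z^{2} + 2 \right)}; value = - \log{\left(11 \right)} + \log{\left(3 \right)}

f matches the chain-rule pattern g'(h)*h' with inner function h(z) = 4 z^{2} + 2; substituting u = h(z) collapses the integral.
F(z) = \log{\left(4 z^{2} + 2 \right)} is an antiderivative of f.
Check: d/dz[\log{\left(4 z^{2} + 2 \right)}] = \frac{4 z}{2 z^{2} + 1} = f(z).
F(1/2) = \log{\left(3 \right)}; F(-3/2) = \log{\left(11 \right)}.
Integral = F(1/2) - F(-3/2) = - \log{\left(11 \right)} + \log{\left(3 \right)}.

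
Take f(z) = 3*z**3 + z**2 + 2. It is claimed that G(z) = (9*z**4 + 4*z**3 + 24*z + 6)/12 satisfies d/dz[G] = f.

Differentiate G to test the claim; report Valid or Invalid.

d/dz[G] = 3*z**3 + z**2 + 2
This equals f(z) exactly, so the claim holds.

Valid. The derivative of G reproduces f.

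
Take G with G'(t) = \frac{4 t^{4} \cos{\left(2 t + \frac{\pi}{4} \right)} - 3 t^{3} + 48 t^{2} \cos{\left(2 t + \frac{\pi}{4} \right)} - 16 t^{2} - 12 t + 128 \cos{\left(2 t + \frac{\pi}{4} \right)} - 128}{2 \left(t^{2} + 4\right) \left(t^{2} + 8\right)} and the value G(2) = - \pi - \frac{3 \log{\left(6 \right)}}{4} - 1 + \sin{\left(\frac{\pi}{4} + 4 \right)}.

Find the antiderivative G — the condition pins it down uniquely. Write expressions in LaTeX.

The proposed G(t) is checked by its d/dt: the result must match the given G'(t).
A general antiderivative is - \frac{3 \log{\left(\frac{t^{2}}{2} + 4 \right)}}{4} + \sin{\left(2 t + \frac{\pi}{4} \right)} - 4 \operatorname{atan}{\left(\frac{t}{2} \right)} + C.
The condition gives C = - \pi - \frac{3 \log{\left(6 \right)}}{4} - 1 + \sin{\left(\frac{\pi}{4} + 4 \right)} - (- \pi - \frac{3 \log{\left(6 \right)}}{4} + \sin{\left(\frac{\pi}{4} + 4 \right)}) = -1.
So G(t) = - \frac{3 \log{\left(\frac{t^{2}}{2} + 4 \right)} - 4 \sin{\left(2 t + \frac{\pi}{4} \right)} + 16 \operatorname{atan}{\left(\frac{t}{2} \right)} + 4}{4}.
Check: d/dt[- \frac{3 \log{\left(\frac{t^{2}}{2} + 4 \right)} - 4 \sin{\left(2 t + \frac{\pi}{4} \right)} + 16 \operatorname{atan}{\left(\frac{t}{2} \right)} + 4}{4}] = \frac{4 t^{4} \cos{\left(2 t + \frac{\pi}{4} \right)} - 3 t^{3} + 48 t^{2} \cos{\left(2 t + \frac{\pi}{4} \right)} - 16 t^{2} - 12 t + 128 \cos{\left(2 t + \frac{\pi}{4} \right)} - 128}{2 t^{4} + 24 t^{2} + 64}, which equals G'(t).

G(t) = - \frac{3 \log{\left(\frac{t^{2}}{2} + 4 \right)} - 4 \sin{\left(2 t + \frac{\pi}{4} \right)} + 16 \operatorname{atan}{\left(\frac{t}{2} \right)} + 4}{4}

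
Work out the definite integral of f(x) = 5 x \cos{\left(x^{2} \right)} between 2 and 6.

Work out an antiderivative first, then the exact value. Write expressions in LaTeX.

For F(x) to be correct the identity F'(x) - f(x) = 0 must hold.
F(x) = \frac{5 \sin{\left(x^{2} \right)}}{2} is an antiderivative of f.
Check: d/dx[\frac{5 \sin{\left(x^{2} \right)}}{2}] = 5 x \cos{\left(x^{2} \right)} = f(x).
F(6) = \frac{5 \sin{\left(36 \right)}}{2}; F(2) = \frac{5 \sin{\left(4 \right)}}{2}.
Integral = F(6) - F(2) = \frac{5 \sin{\left(36 \right)}}{2} - \frac{5 \sin{\left(4 \right)}}{2}.

Antiderivative: F(x) = \frac{5 \sin{\left(x^{2} \right)}}{2}; value = \frac{5 \sin{\left(36 \right)}}{2} - \frac{5 \sin{\left(4 \right)}}{2}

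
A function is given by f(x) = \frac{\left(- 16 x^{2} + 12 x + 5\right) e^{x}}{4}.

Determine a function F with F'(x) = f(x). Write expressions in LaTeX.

An antiderivative is F(x) = - 4 x^{2} e^{x} + 11 x e^{x} - \frac{39 e^{x}}{4}.

f has the shape u'v + uv' for u = - 4 x^{2} + 11 x - \frac{39}{4} and v = e^{x} — it is the derivative of the product u*v.
Check: d/dx[- 4 x^{2} e^{x} + 11 x e^{x} - \frac{39 e^{x}}{4}] = - 4 x^{2} e^{x} + 3 x e^{x} + \frac{5 e^{x}}{4}, which equals f(x).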